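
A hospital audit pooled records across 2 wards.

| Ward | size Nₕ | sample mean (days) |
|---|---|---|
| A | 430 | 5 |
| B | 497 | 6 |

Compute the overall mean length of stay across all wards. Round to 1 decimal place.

x̄_st = (Σ Nₕx̄ₕ) / (Σ Nₕ) = (430·5 + 497·6) / 927
= 5132 / 927 = 5.536... → 5.5.

5.5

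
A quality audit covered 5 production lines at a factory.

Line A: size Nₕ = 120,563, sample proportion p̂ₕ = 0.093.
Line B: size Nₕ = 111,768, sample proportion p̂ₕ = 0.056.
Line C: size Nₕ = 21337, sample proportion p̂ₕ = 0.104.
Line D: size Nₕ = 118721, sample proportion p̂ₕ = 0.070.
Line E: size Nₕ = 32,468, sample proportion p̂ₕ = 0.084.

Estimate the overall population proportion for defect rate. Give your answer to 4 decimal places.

0.0759

Wₕ = Nₕ/N with N = 404857: 0.2978, 0.2761, 0.0527, 0.2932, 0.0802.
p̂_st = 0.2978·0.093 + 0.2761·0.056 + 0.0527·0.104 + 0.2932·0.070 + 0.0802·0.084 ≈ 0.075899... → 0.0759.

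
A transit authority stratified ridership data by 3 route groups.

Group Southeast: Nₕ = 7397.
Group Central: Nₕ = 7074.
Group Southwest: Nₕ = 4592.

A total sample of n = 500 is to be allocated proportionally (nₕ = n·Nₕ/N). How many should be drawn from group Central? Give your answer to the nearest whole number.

186

N = 7397 + 7074 + 4592 = 19063.
n_Central = 500·7074/19063 = 185.543... → 186.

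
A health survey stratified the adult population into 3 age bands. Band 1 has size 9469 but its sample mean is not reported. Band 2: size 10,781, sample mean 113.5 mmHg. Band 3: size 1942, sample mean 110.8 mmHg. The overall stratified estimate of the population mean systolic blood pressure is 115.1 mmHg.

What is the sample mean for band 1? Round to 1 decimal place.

117.8

N = 9469 + 10781 + 1942 = 22192.
Overall total = μ·N = 115.1·22192 = 2554299.2.
Subtract the known strata: 10781·113.5 + 1942·110.8 = 1438817.1.
Remaining total for band 1: 2554299.2 − 1438817.1 = 1115482.1.
Divide by its size: 1115482.1 / 9469 = 117.804... → 117.8.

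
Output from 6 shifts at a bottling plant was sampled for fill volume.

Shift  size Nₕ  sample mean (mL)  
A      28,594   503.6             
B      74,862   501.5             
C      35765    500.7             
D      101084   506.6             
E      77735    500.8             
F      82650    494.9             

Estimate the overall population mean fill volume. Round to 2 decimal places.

501.37

N = 400690; weights Wₕ = Nₕ/N = (0.0714, 0.1868, 0.0893, 0.2523, 0.1940, 0.2063).
x̄_st = Σ Wₕ·x̄ₕ = 0.0714·503.6 + 0.1868·501.5 + 0.0893·500.7 + 0.2523·506.6 + 0.1940·500.8 + 0.2063·494.9 ≈ 501.3679...
→ 501.37.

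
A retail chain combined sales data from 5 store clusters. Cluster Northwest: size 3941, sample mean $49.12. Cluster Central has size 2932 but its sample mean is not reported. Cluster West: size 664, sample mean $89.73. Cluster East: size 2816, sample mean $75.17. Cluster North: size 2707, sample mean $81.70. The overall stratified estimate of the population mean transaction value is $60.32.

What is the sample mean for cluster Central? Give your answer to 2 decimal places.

34.71

Σ Nₕx̄ₕ = N·μ, so 2932·x̄_Central = 13060·60.32 − (3941·49.12 + 664·89.73 + 2816·75.17 + 2707·81.70).
= 787779.2 − 686003.26 = 101775.94.
x̄_Central = 101775.94 / 2932 = 34.7121... → 34.71.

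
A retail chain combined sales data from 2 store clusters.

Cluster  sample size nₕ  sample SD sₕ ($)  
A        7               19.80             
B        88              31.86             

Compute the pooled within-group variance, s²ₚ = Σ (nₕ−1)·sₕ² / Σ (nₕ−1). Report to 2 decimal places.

974.86

Degrees of freedom: 6 + 87 = 93.
Σ(nₕ−1)sₕ² = 6·392.04 + 87·1015.0596 = 90662.4252.
s²ₚ = 90662.4252 / 93 = 974.8648... → 974.86.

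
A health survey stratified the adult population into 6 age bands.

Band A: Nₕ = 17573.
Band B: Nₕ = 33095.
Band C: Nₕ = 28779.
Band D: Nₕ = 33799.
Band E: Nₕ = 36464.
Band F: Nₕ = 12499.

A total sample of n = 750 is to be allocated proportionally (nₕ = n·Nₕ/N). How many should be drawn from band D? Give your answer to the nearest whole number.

156

Share of band D = 33799/162209 = 0.20837.
Allocate 750 × 0.20837 = 156.275... → 156.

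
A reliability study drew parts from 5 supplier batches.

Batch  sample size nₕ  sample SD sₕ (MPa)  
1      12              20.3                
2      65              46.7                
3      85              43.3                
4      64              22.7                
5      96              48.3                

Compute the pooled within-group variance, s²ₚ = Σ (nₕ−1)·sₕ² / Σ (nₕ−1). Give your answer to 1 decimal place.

Degrees of freedom: 11 + 64 + 84 + 63 + 95 = 317.
Σ(nₕ−1)sₕ² = 11·412.09 + 64·2180.89 + 84·1874.89 + 63·515.29 + 95·2332.89 = 555688.53.
s²ₚ = 555688.53 / 317 = 1752.961... → 1753.0.

1753.0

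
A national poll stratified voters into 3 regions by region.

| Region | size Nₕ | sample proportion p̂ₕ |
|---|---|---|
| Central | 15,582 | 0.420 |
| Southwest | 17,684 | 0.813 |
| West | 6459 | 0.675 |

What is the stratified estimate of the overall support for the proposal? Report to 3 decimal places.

0.636

Wₕ = Nₕ/N with N = 39725: 0.3922, 0.4452, 0.1626.
p̂_st = 0.3922·0.420 + 0.4452·0.813 + 0.1626·0.675 ≈ 0.63641... → 0.636.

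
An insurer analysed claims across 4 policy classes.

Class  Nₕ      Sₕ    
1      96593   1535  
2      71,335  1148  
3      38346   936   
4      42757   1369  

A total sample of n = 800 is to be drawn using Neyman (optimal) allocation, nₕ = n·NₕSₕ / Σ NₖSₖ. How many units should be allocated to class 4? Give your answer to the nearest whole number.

144

1: NₕSₕ = 96593·1535 = 148270255
2: NₕSₕ = 71335·1148 = 81892580
3: NₕSₕ = 38346·936 = 35891856
4: NₕSₕ = 42757·1369 = 58534333
Σ NₕSₕ = 324589024.
n_4 = 800·58534333/324589024 = 144.267... → 144.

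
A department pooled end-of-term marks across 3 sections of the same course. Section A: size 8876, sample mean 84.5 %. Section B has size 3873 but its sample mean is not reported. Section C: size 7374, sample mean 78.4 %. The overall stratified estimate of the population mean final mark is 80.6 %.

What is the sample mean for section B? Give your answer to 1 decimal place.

N = 8876 + 3873 + 7374 = 20123.
Overall total = μ·N = 80.6·20123 = 1621913.8.
Subtract the known strata: 8876·84.5 + 7374·78.4 = 1328143.6.
Remaining total for section B: 1621913.8 − 1328143.6 = 293770.2.
Divide by its size: 293770.2 / 3873 = 75.851... → 75.9.

75.9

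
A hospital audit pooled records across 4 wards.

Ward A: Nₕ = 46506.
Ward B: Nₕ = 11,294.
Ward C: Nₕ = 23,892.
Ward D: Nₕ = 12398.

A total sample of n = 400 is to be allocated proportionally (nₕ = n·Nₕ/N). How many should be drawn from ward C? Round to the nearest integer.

102

Share of ward C = 23892/94090 = 0.25393.
Allocate 400 × 0.25393 = 101.571... → 102.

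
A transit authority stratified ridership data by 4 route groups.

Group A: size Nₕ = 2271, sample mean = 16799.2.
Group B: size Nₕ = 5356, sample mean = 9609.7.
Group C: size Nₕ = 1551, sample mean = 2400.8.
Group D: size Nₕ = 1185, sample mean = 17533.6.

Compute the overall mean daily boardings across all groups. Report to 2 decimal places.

N = 10363; weights Wₕ = Nₕ/N = (0.2191, 0.5168, 0.1497, 0.1143).
x̄_st = Σ Wₕ·x̄ₕ = 0.2191·16799.2 + 0.5168·9609.7 + 0.1497·2400.8 + 0.1143·17533.6 ≈ 11012.3992...
→ 11012.40.

11012.40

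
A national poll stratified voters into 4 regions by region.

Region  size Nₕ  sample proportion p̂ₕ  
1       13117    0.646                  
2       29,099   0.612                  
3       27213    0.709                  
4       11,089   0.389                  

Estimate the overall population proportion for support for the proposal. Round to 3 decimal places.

0.620

Wₕ = Nₕ/N with N = 80518: 0.1629, 0.3614, 0.3380, 0.1377.
p̂_st = 0.1629·0.646 + 0.3614·0.612 + 0.3380·0.709 + 0.1377·0.389 ≈ 0.61961... → 0.620.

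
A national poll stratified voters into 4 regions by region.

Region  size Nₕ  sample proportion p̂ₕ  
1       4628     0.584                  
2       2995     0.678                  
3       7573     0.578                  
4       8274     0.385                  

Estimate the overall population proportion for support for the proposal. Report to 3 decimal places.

0.524

Wₕ = Nₕ/N with N = 23470: 0.1972, 0.1276, 0.3227, 0.3525.
p̂_st = 0.1972·0.584 + 0.1276·0.678 + 0.3227·0.578 + 0.3525·0.385 ≈ 0.52390... → 0.524.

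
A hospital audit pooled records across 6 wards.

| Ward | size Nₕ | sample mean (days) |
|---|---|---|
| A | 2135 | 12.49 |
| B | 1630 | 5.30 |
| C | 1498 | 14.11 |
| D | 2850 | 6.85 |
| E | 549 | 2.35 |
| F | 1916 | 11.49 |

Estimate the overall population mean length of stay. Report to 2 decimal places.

9.38

x̄_st = (Σ Nₕx̄ₕ) / (Σ Nₕ) = (2135·12.49 + 1630·5.30 + 1498·14.11 + 2850·6.85 + 549·2.35 + 1916·11.49) / 10578
= 99269.42 / 10578 = 9.3845... → 9.38.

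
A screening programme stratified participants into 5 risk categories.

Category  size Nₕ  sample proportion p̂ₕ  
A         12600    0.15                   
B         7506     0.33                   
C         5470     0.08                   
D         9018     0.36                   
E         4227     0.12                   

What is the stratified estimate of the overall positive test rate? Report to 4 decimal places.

N = 12600 + 7506 + 5470 + 9018 + 4227 = 38821.
Overall proportion = Σ (Nₕ/N)·p̂ₕ.
Σ Nₕp̂ₕ = 1890 + 2476.98 + 437.6 + 3246.48 + 507.24 = 8558.3.
8558.3 / 38821 = 0.220455... → 0.2205.

0.2205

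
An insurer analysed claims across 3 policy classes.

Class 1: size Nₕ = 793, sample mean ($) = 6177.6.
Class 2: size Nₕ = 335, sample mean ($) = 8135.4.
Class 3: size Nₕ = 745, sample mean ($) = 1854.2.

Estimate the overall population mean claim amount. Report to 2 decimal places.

x̄_st = (Σ Nₕx̄ₕ) / (Σ Nₕ) = (793·6177.6 + 335·8135.4 + 745·1854.2) / 1873
= 9005574.8 / 1873 = 4808.1019... → 4808.10.

4808.10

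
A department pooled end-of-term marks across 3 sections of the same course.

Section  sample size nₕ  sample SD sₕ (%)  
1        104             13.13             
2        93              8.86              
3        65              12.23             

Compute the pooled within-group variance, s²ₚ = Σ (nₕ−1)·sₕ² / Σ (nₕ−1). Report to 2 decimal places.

Degrees of freedom: 103 + 92 + 64 = 259.
Σ(nₕ−1)sₕ² = 103·172.3969 + 92·78.4996 + 64·149.5729 = 34551.5095.
s²ₚ = 34551.5095 / 259 = 133.4035... → 133.40.

133.40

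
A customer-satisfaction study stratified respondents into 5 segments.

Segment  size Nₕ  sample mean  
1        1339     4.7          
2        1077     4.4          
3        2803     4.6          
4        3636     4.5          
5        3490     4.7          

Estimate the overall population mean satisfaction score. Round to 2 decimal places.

4.59

N = 12345; weights Wₕ = Nₕ/N = (0.1085, 0.0872, 0.2271, 0.2945, 0.2827).
x̄_st = Σ Wₕ·x̄ₕ = 0.1085·4.7 + 0.0872·4.4 + 0.2271·4.6 + 0.2945·4.5 + 0.2827·4.7 ≈ 4.5922...
→ 4.59.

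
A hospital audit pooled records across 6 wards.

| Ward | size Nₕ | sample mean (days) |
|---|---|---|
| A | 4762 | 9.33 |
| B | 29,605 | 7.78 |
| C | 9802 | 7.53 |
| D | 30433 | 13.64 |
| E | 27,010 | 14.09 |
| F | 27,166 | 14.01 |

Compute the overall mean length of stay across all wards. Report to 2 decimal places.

11.84

x̄_st = (Σ Nₕx̄ₕ) / (Σ Nₕ) = (4762·9.33 + 29605·7.78 + 9802·7.53 + 30433·13.64 + 27010·14.09 + 27166·14.01) / 128778
= 1524838.1 / 128778 = 11.8408... → 11.84.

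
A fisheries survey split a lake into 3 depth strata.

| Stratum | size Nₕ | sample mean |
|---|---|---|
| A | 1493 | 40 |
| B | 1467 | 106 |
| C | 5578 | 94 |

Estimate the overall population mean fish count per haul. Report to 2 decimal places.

86.62

x̄_st = (Σ Nₕx̄ₕ) / (Σ Nₕ) = (1493·40 + 1467·106 + 5578·94) / 8538
= 739554 / 8538 = 86.6191... → 86.62.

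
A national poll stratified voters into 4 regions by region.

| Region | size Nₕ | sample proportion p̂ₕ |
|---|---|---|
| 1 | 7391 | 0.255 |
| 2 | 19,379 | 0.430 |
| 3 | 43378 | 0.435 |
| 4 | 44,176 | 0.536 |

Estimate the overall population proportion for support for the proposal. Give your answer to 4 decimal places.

0.4615

N = 7391 + 19379 + 43378 + 44176 = 114324.
Overall proportion = Σ (Nₕ/N)·p̂ₕ.
Σ Nₕp̂ₕ = 1884.705 + 8332.97 + 18869.43 + 23678.336 = 52765.441.
52765.441 / 114324 = 0.461543... → 0.4615.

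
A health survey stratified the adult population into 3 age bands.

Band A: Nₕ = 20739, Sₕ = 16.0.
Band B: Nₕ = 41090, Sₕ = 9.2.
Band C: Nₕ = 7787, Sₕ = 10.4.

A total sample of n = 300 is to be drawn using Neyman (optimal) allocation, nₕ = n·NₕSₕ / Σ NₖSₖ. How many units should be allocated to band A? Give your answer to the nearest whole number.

Σ NₕSₕ = 20739·16.0 + 41090·9.2 + 7787·10.4 = 790836.8.
Share for A: 331824/790836.8 = 0.41959.
n_A = 300 × 0.41959 = 125.876... → 126.

126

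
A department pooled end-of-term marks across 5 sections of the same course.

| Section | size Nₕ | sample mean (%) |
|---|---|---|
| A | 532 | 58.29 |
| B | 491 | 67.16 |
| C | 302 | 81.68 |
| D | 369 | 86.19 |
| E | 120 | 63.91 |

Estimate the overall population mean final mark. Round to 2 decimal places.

70.63

N = 1814; weights Wₕ = Nₕ/N = (0.2933, 0.2707, 0.1665, 0.2034, 0.0662).
x̄_st = Σ Wₕ·x̄ₕ = 0.2933·58.29 + 0.2707·67.16 + 0.1665·81.68 + 0.2034·86.19 + 0.0662·63.91 ≈ 70.6320...
→ 70.63.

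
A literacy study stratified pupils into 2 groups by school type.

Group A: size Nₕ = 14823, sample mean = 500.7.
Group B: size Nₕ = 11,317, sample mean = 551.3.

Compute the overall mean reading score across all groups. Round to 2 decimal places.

522.61

x̄_st = (Σ Nₕx̄ₕ) / (Σ Nₕ) = (14823·500.7 + 11317·551.3) / 26140
= 13660938.2 / 26140 = 522.6067... → 522.61.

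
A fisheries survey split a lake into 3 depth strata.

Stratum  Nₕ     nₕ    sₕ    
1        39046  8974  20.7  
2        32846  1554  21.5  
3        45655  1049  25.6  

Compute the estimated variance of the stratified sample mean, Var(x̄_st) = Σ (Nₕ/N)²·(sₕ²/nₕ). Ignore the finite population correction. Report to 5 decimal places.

N = 117547; Wₕ = Nₕ/N.
stratum 1: (39046/117547)²·20.7²/8974 = 0.00526847
stratum 2: (32846/117547)²·21.5²/1554 = 0.02322564
stratum 3: (45655/117547)²·25.6²/1049 = 0.09424494
Sum = 0.12273906 → 0.12274.

0.12274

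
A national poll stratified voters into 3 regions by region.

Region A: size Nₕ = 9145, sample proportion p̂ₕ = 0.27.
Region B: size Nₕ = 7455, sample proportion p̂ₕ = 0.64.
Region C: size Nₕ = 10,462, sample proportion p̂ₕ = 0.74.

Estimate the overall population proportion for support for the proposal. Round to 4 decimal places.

Wₕ = Nₕ/N with N = 27062: 0.3379, 0.2755, 0.3866.
p̂_st = 0.3379·0.27 + 0.2755·0.64 + 0.3866·0.74 ≈ 0.553626... → 0.5536.

0.5536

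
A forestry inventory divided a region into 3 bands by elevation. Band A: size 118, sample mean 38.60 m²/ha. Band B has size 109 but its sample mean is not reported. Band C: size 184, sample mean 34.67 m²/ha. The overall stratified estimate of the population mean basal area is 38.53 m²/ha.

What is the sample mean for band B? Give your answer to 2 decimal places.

Σ Nₕx̄ₕ = N·μ, so 109·x̄_B = 411·38.53 − (118·38.60 + 184·34.67).
= 15835.83 − 10934.08 = 4901.75.
x̄_B = 4901.75 / 109 = 44.9702... → 44.97.

44.97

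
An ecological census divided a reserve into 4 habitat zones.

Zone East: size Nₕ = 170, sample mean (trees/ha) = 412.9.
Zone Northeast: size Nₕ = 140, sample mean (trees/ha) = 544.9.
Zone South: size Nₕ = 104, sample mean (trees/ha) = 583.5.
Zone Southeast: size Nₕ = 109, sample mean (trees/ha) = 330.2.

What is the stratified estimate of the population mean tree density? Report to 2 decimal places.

464.92

N = 170 + 140 + 104 + 109 = 523.
The stratified mean weights each stratum mean by its population share Nₕ/N.
Σ Nₕx̄ₕ = 170·412.9 + 140·544.9 + 104·583.5 + 109·330.2 = 70193 + 76286 + 60684 + 35991.8 = 243154.8.
Divide by N: 243154.8 / 523 = 464.9231... → 464.92.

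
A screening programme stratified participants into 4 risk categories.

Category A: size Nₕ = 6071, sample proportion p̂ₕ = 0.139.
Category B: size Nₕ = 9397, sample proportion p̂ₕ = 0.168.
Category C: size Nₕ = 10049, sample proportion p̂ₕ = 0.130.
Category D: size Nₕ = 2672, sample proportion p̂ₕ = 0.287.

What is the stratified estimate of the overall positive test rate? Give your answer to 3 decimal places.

Wₕ = Nₕ/N with N = 28189: 0.2154, 0.3334, 0.3565, 0.0948.
p̂_st = 0.2154·0.139 + 0.3334·0.168 + 0.3565·0.130 + 0.0948·0.287 ≈ 0.15949... → 0.159.

0.159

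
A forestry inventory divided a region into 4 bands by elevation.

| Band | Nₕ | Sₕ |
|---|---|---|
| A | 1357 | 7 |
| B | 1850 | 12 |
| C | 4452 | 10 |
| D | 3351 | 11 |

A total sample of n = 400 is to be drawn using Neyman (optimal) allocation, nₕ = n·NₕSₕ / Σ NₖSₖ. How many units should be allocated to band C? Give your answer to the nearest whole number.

157

A: NₕSₕ = 1357·7 = 9499
B: NₕSₕ = 1850·12 = 22200
C: NₕSₕ = 4452·10 = 44520
D: NₕSₕ = 3351·11 = 36861
Σ NₕSₕ = 113080.
n_C = 400·44520/113080 = 157.481... → 157.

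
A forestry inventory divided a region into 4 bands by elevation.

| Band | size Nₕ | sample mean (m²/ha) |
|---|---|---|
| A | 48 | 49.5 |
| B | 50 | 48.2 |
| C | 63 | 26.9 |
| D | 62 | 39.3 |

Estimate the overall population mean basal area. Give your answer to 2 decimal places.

x̄_st = (Σ Nₕx̄ₕ) / (Σ Nₕ) = (48·49.5 + 50·48.2 + 63·26.9 + 62·39.3) / 223
= 8917.3 / 223 = 39.9879... → 39.99.

39.99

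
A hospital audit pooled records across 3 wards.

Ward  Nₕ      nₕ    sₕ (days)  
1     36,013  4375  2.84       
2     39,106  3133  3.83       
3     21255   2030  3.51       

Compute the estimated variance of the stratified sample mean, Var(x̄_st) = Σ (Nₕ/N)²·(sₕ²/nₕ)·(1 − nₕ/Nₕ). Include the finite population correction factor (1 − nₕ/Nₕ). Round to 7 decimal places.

N = 96374. Term for each stratum: Wₕ²sₕ²/nₕ·(1−nₕ/Nₕ).
Var(x̄_st) = 0.0002261555 + 0.0007091489 + 0.0002670090 = 0.0012023134 → 0.0012023.

0.0012023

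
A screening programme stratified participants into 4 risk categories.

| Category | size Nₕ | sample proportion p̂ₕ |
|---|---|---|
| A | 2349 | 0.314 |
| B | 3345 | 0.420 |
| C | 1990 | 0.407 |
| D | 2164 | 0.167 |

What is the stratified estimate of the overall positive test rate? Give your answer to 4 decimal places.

0.3365

Wₕ = Nₕ/N with N = 9848: 0.2385, 0.3397, 0.2021, 0.2197.
p̂_st = 0.2385·0.314 + 0.3397·0.420 + 0.2021·0.407 + 0.2197·0.167 ≈ 0.336495... → 0.3365.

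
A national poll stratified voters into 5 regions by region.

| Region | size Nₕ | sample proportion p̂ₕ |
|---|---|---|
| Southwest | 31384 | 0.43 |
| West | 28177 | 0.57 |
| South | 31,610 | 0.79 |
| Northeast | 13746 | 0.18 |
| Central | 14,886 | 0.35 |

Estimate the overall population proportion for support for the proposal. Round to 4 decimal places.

0.5193

Wₕ = Nₕ/N with N = 119803: 0.2620, 0.2352, 0.2638, 0.1147, 0.1243.
p̂_st = 0.2620·0.43 + 0.2352·0.57 + 0.2638·0.79 + 0.1147·0.18 + 0.1243·0.35 ≈ 0.519288... → 0.5193.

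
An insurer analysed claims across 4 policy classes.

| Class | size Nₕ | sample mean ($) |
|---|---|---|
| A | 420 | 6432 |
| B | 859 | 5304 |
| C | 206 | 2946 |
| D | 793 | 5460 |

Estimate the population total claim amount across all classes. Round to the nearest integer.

A: 420·6432 = 2701440
B: 859·5304 = 4556136
C: 206·2946 = 606876
D: 793·5460 = 4329780
τ̂ = Σ Nₕx̄ₕ = 12194232.

12194232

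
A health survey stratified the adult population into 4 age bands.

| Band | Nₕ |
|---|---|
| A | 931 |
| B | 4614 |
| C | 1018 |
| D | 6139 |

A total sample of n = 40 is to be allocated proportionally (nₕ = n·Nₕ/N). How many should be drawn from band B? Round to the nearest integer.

15

N = 931 + 4614 + 1018 + 6139 = 12702.
n_B = 40·4614/12702 = 14.530... → 15.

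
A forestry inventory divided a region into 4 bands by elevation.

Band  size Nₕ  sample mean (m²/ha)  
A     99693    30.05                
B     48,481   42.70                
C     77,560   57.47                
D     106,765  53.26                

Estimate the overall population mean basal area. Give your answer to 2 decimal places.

45.74

N = 332499; weights Wₕ = Nₕ/N = (0.2998, 0.1458, 0.2333, 0.3211).
x̄_st = Σ Wₕ·x̄ₕ = 0.2998·30.05 + 0.1458·42.70 + 0.2333·57.47 + 0.3211·53.26 ≈ 45.7433...
→ 45.74.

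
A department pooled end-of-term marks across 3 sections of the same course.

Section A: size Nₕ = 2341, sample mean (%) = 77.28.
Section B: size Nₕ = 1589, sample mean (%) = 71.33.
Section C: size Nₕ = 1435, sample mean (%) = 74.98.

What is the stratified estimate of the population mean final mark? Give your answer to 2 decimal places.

74.90

x̄_st = (Σ Nₕx̄ₕ) / (Σ Nₕ) = (2341·77.28 + 1589·71.33 + 1435·74.98) / 5365
= 401852.15 / 5365 = 74.9025... → 74.90.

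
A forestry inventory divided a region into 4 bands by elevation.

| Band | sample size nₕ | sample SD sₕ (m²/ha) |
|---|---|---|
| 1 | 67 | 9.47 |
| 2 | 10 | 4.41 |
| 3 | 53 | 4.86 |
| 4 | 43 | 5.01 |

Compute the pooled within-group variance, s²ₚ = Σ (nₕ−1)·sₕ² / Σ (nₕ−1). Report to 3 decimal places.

49.564

1: (67−1)·9.47² = 66·89.6809 = 5918.9394
2: (10−1)·4.41² = 9·19.4481 = 175.0329
3: (53−1)·4.86² = 52·23.6196 = 1228.2192
4: (43−1)·5.01² = 42·25.1001 = 1054.2042
Numerator = 8376.3957; denominator = Σ(nₕ−1) = 169.
s²ₚ = 8376.3957/169 = 49.56447... → 49.564.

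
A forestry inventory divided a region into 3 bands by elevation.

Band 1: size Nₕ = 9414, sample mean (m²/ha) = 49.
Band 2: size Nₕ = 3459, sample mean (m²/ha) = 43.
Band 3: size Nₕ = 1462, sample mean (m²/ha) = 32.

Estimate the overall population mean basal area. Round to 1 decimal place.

x̄_st = (Σ Nₕx̄ₕ) / (Σ Nₕ) = (9414·49 + 3459·43 + 1462·32) / 14335
= 656807 / 14335 = 45.818... → 45.8.

45.8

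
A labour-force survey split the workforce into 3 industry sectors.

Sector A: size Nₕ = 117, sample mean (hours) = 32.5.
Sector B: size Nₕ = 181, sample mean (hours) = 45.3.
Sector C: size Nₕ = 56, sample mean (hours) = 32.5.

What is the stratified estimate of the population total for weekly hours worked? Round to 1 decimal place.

13821.8

Estimate total by summing Nₕ·x̄ₕ over strata.
117·32.5 + 181·45.3 + 56·32.5 = 3802.5 + 8199.3 + 1820 = 13821.8.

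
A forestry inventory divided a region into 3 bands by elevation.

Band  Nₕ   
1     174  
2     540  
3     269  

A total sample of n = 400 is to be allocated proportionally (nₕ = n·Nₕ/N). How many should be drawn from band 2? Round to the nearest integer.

220

Share of band 2 = 540/983 = 0.54934.
Allocate 400 × 0.54934 = 219.736... → 220.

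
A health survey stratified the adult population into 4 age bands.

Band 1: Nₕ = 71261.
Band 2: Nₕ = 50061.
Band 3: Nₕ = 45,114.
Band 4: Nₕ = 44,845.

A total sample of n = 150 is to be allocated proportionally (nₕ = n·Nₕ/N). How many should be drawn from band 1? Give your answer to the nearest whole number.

51

Share of band 1 = 71261/211281 = 0.33728.
Allocate 150 × 0.33728 = 50.592... → 51.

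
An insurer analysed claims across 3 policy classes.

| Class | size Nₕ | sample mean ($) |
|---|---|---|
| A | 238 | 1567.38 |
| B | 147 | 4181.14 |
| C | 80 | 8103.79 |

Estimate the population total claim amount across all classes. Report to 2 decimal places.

1635967.22

Population total = Σ Nₕ·x̄ₕ (each stratum's size times its mean).
238·1567.38 + 147·4181.14 + 80·8103.79 = 373036.44 + 614627.58 + 648303.2 = 1635967.22.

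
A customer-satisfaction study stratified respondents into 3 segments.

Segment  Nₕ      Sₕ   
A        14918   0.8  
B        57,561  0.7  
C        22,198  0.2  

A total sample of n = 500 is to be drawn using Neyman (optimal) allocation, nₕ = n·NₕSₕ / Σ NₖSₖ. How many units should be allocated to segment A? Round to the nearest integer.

105

A: NₕSₕ = 14918·0.8 = 11934.4
B: NₕSₕ = 57561·0.7 = 40292.7
C: NₕSₕ = 22198·0.2 = 4439.6
Σ NₕSₕ = 56666.7.
n_A = 500·11934.4/56666.7 = 105.303... → 105.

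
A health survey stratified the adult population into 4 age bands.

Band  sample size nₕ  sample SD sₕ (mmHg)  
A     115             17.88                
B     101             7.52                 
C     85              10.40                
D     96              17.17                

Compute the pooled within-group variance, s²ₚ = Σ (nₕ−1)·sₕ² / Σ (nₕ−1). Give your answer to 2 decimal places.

201.51

A: (115−1)·17.88² = 114·319.6944 = 36445.1616
B: (101−1)·7.52² = 100·56.5504 = 5655.04
C: (85−1)·10.40² = 84·108.16 = 9085.44
D: (96−1)·17.17² = 95·294.8089 = 28006.8455
Numerator = 79192.4871; denominator = Σ(nₕ−1) = 393.
s²ₚ = 79192.4871/393 = 201.5076... → 201.51.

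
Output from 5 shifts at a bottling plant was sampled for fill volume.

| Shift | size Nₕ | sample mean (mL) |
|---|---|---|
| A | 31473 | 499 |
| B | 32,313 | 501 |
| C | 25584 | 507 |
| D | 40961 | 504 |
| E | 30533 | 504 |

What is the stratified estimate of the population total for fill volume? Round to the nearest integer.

80897904

A: 31473·499 = 15705027
B: 32313·501 = 16188813
C: 25584·507 = 12971088
D: 40961·504 = 20644344
E: 30533·504 = 15388632
τ̂ = Σ Nₕx̄ₕ = 80897904.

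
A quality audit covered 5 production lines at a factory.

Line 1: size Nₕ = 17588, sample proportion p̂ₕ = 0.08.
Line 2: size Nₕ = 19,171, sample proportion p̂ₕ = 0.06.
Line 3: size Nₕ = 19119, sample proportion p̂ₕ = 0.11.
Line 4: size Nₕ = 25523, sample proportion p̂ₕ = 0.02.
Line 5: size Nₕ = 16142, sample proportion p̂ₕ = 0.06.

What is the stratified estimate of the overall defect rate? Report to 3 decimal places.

0.063

N = 17588 + 19171 + 19119 + 25523 + 16142 = 97543.
Overall proportion = Σ (Nₕ/N)·p̂ₕ.
Σ Nₕp̂ₕ = 1407.04 + 1150.26 + 2103.09 + 510.46 + 968.52 = 6139.37.
6139.37 / 97543 = 0.06294... → 0.063.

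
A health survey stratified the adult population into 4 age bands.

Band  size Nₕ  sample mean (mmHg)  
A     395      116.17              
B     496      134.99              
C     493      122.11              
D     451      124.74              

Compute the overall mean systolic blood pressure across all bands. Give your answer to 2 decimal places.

124.96

N = 395 + 496 + 493 + 451 = 1835.
The stratified mean weights each stratum mean by its population share Nₕ/N.
Σ Nₕx̄ₕ = 395·116.17 + 496·134.99 + 493·122.11 + 451·124.74 = 45887.15 + 66955.04 + 60200.23 + 56257.74 = 229300.16.
Divide by N: 229300.16 / 1835 = 124.9592... → 124.96.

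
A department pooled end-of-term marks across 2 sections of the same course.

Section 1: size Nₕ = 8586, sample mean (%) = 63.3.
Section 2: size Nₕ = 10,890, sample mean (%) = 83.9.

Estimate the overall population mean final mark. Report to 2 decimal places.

N = 19476; weights Wₕ = Nₕ/N = (0.4409, 0.5591).
x̄_st = Σ Wₕ·x̄ₕ = 0.4409·63.3 + 0.5591·83.9 ≈ 74.8185...
→ 74.82.

74.82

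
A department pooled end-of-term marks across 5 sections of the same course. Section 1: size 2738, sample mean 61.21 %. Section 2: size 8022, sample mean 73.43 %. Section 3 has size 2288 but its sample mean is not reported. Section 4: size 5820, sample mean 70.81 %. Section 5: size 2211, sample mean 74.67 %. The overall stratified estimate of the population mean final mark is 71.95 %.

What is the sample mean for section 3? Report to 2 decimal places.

79.88

Σ Nₕx̄ₕ = N·μ, so 2288·x̄_3 = 21079·71.95 − (2738·61.21 + 8022·73.43 + 5820·70.81 + 2211·74.67).
= 1516634.05 − 1333858.01 = 182776.04.
x̄_3 = 182776.04 / 2288 = 79.8846... → 79.88.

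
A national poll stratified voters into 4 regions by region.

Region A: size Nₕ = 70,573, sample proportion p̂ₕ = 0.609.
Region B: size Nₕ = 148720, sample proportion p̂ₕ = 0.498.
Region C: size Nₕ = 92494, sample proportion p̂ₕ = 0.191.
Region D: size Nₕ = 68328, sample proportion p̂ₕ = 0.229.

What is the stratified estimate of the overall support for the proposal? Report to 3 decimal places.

0.396

Wₕ = Nₕ/N with N = 380115: 0.1857, 0.3913, 0.2433, 0.1798.
p̂_st = 0.1857·0.609 + 0.3913·0.498 + 0.2433·0.191 + 0.1798·0.229 ≈ 0.39555... → 0.396.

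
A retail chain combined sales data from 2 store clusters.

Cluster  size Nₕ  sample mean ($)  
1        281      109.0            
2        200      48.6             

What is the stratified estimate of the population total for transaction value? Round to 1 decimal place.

40349.0

1: 281·109.0 = 30629
2: 200·48.6 = 9720
τ̂ = Σ Nₕx̄ₕ = 40349.0.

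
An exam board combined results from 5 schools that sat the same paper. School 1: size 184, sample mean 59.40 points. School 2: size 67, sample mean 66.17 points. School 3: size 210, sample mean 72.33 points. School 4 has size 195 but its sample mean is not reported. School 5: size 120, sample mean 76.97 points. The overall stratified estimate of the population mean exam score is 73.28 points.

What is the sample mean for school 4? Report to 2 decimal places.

N = 184 + 67 + 210 + 195 + 120 = 776.
Overall total = μ·N = 73.28·776 = 56865.28.
Subtract the known strata: 184·59.40 + 67·66.17 + 210·72.33 + 120·76.97 = 39788.69.
Remaining total for school 4: 56865.28 − 39788.69 = 17076.59.
Divide by its size: 17076.59 / 195 = 87.5723... → 87.57.

87.57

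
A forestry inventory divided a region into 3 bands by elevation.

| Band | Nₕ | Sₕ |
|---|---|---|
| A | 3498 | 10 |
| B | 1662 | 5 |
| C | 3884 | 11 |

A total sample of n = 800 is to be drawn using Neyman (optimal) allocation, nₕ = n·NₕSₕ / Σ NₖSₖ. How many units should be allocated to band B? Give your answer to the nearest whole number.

77

A: NₕSₕ = 3498·10 = 34980
B: NₕSₕ = 1662·5 = 8310
C: NₕSₕ = 3884·11 = 42724
Σ NₕSₕ = 86014.
n_B = 800·8310/86014 = 77.290... → 77.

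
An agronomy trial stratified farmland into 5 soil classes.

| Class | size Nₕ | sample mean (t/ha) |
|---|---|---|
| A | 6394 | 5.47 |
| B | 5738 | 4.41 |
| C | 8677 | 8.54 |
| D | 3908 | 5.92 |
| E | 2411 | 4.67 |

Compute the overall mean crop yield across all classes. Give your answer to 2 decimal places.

6.22

x̄_st = (Σ Nₕx̄ₕ) / (Σ Nₕ) = (6394·5.47 + 5738·4.41 + 8677·8.54 + 3908·5.92 + 2411·4.67) / 27128
= 168776.07 / 27128 = 6.2215... → 6.22.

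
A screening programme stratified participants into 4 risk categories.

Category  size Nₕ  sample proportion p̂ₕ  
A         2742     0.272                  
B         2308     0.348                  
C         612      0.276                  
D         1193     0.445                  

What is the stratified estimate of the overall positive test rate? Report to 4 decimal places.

Wₕ = Nₕ/N with N = 6855: 0.4000, 0.3367, 0.0893, 0.1740.
p̂_st = 0.4000·0.272 + 0.3367·0.348 + 0.0893·0.276 + 0.1740·0.445 ≈ 0.328053... → 0.3281.

0.3281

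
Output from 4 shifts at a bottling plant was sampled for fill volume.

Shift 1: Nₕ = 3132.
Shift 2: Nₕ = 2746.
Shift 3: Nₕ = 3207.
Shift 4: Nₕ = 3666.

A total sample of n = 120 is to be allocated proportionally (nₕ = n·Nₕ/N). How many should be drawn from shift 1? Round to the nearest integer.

29

N = 3132 + 2746 + 3207 + 3666 = 12751.
n_1 = 120·3132/12751 = 29.475... → 29.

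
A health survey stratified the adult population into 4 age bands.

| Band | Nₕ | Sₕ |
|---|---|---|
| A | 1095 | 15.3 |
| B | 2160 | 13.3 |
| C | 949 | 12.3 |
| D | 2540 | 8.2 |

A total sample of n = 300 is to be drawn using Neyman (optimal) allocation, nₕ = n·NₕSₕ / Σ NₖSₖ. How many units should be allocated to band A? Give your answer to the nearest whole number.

A: NₕSₕ = 1095·15.3 = 16753.5
B: NₕSₕ = 2160·13.3 = 28728
C: NₕSₕ = 949·12.3 = 11672.7
D: NₕSₕ = 2540·8.2 = 20828
Σ NₕSₕ = 77982.2.
n_A = 300·16753.5/77982.2 = 64.451... → 64.

64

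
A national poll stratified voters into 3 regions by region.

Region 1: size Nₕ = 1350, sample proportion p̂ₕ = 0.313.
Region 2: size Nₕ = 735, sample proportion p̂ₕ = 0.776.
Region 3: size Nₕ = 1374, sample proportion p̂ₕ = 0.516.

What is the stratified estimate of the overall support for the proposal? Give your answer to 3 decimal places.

N = 1350 + 735 + 1374 = 3459.
Overall proportion = Σ (Nₕ/N)·p̂ₕ.
Σ Nₕp̂ₕ = 422.55 + 570.36 + 708.984 = 1701.894.
1701.894 / 3459 = 0.49202... → 0.492.

0.492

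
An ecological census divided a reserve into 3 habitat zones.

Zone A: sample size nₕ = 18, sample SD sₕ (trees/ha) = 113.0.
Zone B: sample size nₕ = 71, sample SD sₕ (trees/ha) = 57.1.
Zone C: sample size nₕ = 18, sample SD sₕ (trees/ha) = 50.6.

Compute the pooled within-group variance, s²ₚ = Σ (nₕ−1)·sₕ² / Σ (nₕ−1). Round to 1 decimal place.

Degrees of freedom: 17 + 70 + 17 = 104.
Σ(nₕ−1)sₕ² = 17·12769 + 70·3260.41 + 17·2560.36 = 488827.82.
s²ₚ = 488827.82 / 104 = 4700.268... → 4700.3.

4700.3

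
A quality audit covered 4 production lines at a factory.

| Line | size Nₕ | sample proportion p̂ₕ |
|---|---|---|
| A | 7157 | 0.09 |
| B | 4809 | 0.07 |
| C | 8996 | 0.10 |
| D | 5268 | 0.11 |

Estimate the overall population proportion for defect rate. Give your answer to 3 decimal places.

0.094

Wₕ = Nₕ/N with N = 26230: 0.2729, 0.1833, 0.3430, 0.2008.
p̂_st = 0.2729·0.09 + 0.1833·0.07 + 0.3430·0.10 + 0.2008·0.11 ≈ 0.09378... → 0.094.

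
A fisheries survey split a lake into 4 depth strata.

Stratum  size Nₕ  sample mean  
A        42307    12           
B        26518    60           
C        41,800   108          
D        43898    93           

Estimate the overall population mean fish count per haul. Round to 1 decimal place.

69.2

N = 154523; weights Wₕ = Nₕ/N = (0.2738, 0.1716, 0.2705, 0.2841).
x̄_st = Σ Wₕ·x̄ₕ = 0.2738·12 + 0.1716·60 + 0.2705·108 + 0.2841·93 ≈ 69.217...
→ 69.2.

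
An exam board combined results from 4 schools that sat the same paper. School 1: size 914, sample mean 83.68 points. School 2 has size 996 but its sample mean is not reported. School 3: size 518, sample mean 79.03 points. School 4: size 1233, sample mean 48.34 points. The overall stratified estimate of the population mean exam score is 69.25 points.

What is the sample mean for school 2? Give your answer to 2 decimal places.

76.81

Σ Nₕx̄ₕ = N·μ, so 996·x̄_2 = 3661·69.25 − (914·83.68 + 518·79.03 + 1233·48.34).
= 253524.25 − 177024.28 = 76499.97.
x̄_2 = 76499.97 / 996 = 76.8072... → 76.81.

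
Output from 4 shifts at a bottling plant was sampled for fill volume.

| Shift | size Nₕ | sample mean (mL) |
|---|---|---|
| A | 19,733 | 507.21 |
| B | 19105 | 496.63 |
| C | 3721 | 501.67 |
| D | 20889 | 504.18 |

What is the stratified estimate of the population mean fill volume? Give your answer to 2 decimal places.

502.70

x̄_st = (Σ Nₕx̄ₕ) / (Σ Nₕ) = (19733·507.21 + 19105·496.63 + 3721·501.67 + 20889·504.18) / 63448
= 31895421.17 / 63448 = 502.7018... → 502.70.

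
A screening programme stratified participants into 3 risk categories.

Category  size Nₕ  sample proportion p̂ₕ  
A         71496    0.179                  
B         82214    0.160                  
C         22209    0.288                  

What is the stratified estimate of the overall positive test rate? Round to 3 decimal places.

Wₕ = Nₕ/N with N = 175919: 0.4064, 0.4673, 0.1262.
p̂_st = 0.4064·0.179 + 0.4673·0.160 + 0.1262·0.288 ≈ 0.18388... → 0.184.

0.184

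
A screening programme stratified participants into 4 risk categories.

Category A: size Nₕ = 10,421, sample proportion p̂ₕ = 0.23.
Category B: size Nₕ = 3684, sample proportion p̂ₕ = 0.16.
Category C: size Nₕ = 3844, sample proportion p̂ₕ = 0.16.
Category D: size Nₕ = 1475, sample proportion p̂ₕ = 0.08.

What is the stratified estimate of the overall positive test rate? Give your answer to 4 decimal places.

Wₕ = Nₕ/N with N = 19424: 0.5365, 0.1897, 0.1979, 0.0759.
p̂_st = 0.5365·0.23 + 0.1897·0.16 + 0.1979·0.16 + 0.0759·0.08 ≈ 0.191480... → 0.1915.

0.1915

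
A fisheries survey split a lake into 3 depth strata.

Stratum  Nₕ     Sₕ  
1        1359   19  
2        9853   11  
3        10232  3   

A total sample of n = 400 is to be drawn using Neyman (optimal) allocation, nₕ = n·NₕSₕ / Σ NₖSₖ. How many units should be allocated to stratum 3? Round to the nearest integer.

Σ NₕSₕ = 1359·19 + 9853·11 + 10232·3 = 164900.
Share for 3: 30696/164900 = 0.18615.
n_3 = 400 × 0.18615 = 74.460... → 74.

74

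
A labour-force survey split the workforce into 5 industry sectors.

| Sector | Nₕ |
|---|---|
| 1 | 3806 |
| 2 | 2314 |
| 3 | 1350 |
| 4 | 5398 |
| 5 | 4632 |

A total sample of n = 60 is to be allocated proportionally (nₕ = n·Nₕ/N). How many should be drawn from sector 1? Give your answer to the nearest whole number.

N = 3806 + 2314 + 1350 + 5398 + 4632 = 17500.
n_1 = 60·3806/17500 = 13.049... → 13.

13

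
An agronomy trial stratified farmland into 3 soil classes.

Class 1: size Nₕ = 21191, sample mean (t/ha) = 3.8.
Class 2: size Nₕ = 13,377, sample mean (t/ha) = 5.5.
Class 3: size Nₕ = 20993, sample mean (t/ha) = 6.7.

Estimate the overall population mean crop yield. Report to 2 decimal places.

N = 21191 + 13377 + 20993 = 55561.
The stratified mean weights each stratum mean by its population share Nₕ/N.
Σ Nₕx̄ₕ = 21191·3.8 + 13377·5.5 + 20993·6.7 = 80525.8 + 73573.5 + 140653.1 = 294752.4.
Divide by N: 294752.4 / 55561 = 5.3050... → 5.31.

5.31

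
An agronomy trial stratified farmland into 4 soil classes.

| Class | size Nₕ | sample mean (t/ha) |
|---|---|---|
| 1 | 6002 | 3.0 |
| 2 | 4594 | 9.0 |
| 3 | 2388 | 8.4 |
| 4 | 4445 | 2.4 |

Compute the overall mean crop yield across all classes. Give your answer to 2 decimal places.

5.17

x̄_st = (Σ Nₕx̄ₕ) / (Σ Nₕ) = (6002·3.0 + 4594·9.0 + 2388·8.4 + 4445·2.4) / 17429
= 90079.2 / 17429 = 5.1684... → 5.17.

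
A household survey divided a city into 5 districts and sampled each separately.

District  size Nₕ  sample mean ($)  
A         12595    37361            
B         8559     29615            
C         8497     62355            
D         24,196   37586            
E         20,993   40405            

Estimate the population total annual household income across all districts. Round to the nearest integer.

A: 12595·37361 = 470561795
B: 8559·29615 = 253474785
C: 8497·62355 = 529830435
D: 24196·37586 = 909430856
E: 20993·40405 = 848222165
τ̂ = Σ Nₕx̄ₕ = 3011520036.

3011520036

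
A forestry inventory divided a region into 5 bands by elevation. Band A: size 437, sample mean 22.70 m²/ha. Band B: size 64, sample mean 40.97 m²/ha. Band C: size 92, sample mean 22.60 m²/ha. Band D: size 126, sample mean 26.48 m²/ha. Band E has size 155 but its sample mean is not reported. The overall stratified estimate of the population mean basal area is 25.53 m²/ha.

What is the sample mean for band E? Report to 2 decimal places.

28.10

Σ Nₕx̄ₕ = N·μ, so 155·x̄_E = 874·25.53 − (437·22.70 + 64·40.97 + 92·22.60 + 126·26.48).
= 22313.22 − 17957.66 = 4355.56.
x̄_E = 4355.56 / 155 = 28.1004... → 28.10.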